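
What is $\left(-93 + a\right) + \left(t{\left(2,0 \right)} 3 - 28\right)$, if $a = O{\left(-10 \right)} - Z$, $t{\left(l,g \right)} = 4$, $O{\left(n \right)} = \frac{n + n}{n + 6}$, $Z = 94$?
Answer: $-198$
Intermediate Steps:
$O{\left(n \right)} = \frac{2 n}{6 + n}$
$a = -89$ ($a = 2 \left(-10\right) \frac{1}{6 - 10} - 94 = 2 \left(-10\right) \frac{1}{-4} - 94 = 2 \left(-10\right) \left(- \frac{1}{4}\right) - 94 = 5 - 94 = -89$)
$\left(-93 + a\right) + \left(t{\left(2,0 \right)} 3 - 28\right) = \left(-93 - 89\right) + \left(4 \cdot 3 - 28\right) = -182 + \left(12 - 28\right) = -182 - 16 = -198$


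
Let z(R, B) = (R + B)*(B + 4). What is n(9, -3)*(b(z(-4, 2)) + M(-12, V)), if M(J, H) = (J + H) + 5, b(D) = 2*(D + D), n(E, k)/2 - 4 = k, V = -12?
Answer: -134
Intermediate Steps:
n(E, k) = 8 + 2*k
z(R, B) = (4 + B)*(B + R) (z(R, B) = (B + R)*(4 + B) = (4 + B)*(B + R))
b(D) = 4*D (b(D) = 2*(2*D) = 4*D)
M(J, H) = 5 + H + J (M(J, H) = (H + J) + 5 = 5 + H + J)
n(9, -3)*(b(z(-4, 2)) + M(-12, V)) = (8 + 2*(-3))*(4*(2**2 + 4*2 + 4*(-4) + 2*(-4)) + (5 - 12 - 12)) = (8 - 6)*(4*(4 + 8 - 16 - 8) - 19) = 2*(4*(-12) - 19) = 2*(-48 - 19) = 2*(-67) = -134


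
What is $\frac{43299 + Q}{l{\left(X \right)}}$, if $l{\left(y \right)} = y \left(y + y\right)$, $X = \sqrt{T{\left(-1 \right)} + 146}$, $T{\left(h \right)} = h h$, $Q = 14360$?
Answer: $\frac{8237}{42} \approx 196.12$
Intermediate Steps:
$T{\left(h \right)} = h^{2}$
$X = 7 \sqrt{3}$ ($X = \sqrt{\left(-1\right)^{2} + 146} = \sqrt{1 + 146} = \sqrt{147} = 7 \sqrt{3} \approx 12.124$)
$l{\left(y \right)} = 2 y^{2}$ ($l{\left(y \right)} = y 2 y = 2 y^{2}$)
$\frac{43299 + Q}{l{\left(X \right)}} = \frac{43299 + 14360}{2 \left(7 \sqrt{3}\right)^{2}} = \frac{57659}{2 \cdot 147} = \frac{57659}{294} = 57659 \cdot \frac{1}{294} = \frac{8237}{42}$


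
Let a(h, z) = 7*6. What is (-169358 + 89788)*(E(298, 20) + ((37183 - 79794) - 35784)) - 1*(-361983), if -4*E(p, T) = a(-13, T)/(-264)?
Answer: 548965909209/88 ≈ 6.2382e+9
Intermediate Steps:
a(h, z) = 42
E(p, T) = 7/176 (E(p, T) = -21/(2*(-264)) = -21*(-1)/(2*264) = -¼*(-7/44) = 7/176)
(-169358 + 89788)*(E(298, 20) + ((37183 - 79794) - 35784)) - 1*(-361983) = (-169358 + 89788)*(7/176 + ((37183 - 79794) - 35784)) - 1*(-361983) = -79570*(7/176 + (-42611 - 35784)) + 361983 = -79570*(7/176 - 78395) + 361983 = -79570*(-13797513/176) + 361983 = 548934054705/88 + 361983 = 548965909209/88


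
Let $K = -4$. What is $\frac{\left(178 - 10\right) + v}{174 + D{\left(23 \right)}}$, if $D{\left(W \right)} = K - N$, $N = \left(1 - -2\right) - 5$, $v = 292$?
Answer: $\frac{115}{43} \approx 2.6744$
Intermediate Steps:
$N = -2$ ($N = \left(1 + 2\right) - 5 = 3 - 5 = -2$)
$D{\left(W \right)} = -2$ ($D{\left(W \right)} = -4 - -2 = -4 + 2 = -2$)
$\frac{\left(178 - 10\right) + v}{174 + D{\left(23 \right)}} = \frac{\left(178 - 10\right) + 292}{174 - 2} = \frac{168 + 292}{172} = 460 \cdot \frac{1}{172} = \frac{115}{43}$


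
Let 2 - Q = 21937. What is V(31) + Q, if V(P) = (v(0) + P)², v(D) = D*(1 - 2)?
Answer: -20974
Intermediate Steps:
v(D) = -D (v(D) = D*(-1) = -D)
Q = -21935 (Q = 2 - 1*21937 = 2 - 21937 = -21935)
V(P) = P² (V(P) = (-1*0 + P)² = (0 + P)² = P²)
V(31) + Q = 31² - 21935 = 961 - 21935 = -20974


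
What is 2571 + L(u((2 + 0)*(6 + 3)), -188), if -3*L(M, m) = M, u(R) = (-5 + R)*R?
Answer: 2493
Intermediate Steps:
u(R) = R*(-5 + R)
L(M, m) = -M/3
2571 + L(u((2 + 0)*(6 + 3)), -188) = 2571 - (2 + 0)*(6 + 3)*(-5 + (2 + 0)*(6 + 3))/3 = 2571 - 2*9*(-5 + 2*9)/3 = 2571 - 6*(-5 + 18) = 2571 - 6*13 = 2571 - 1/3*234 = 2571 - 78 = 2493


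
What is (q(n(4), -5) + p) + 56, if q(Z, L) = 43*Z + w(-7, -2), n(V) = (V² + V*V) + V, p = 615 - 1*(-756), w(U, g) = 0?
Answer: 2975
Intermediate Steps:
p = 1371 (p = 615 + 756 = 1371)
n(V) = V + 2*V² (n(V) = (V² + V²) + V = 2*V² + V = V + 2*V²)
q(Z, L) = 43*Z (q(Z, L) = 43*Z + 0 = 43*Z)
(q(n(4), -5) + p) + 56 = (43*(4*(1 + 2*4)) + 1371) + 56 = (43*(4*(1 + 8)) + 1371) + 56 = (43*(4*9) + 1371) + 56 = (43*36 + 1371) + 56 = (1548 + 1371) + 56 = 2919 + 56 = 2975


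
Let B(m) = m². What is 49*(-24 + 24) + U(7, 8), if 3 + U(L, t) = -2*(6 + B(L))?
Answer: -113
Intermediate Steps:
U(L, t) = -15 - 2*L² (U(L, t) = -3 - 2*(6 + L²) = -3 + (-12 - 2*L²) = -15 - 2*L²)
49*(-24 + 24) + U(7, 8) = 49*(-24 + 24) + (-15 - 2*7²) = 49*0 + (-15 - 2*49) = 0 + (-15 - 98) = 0 - 113 = -113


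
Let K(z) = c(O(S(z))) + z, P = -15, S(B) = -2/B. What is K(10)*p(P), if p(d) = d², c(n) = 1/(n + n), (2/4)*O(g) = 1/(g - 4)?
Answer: 8055/4 ≈ 2013.8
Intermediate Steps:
O(g) = 2/(-4 + g) (O(g) = 2/(g - 4) = 2/(-4 + g))
c(n) = 1/(2*n)
K(z) = -1 + z - 1/(2*z) (K(z) = 1/(2*((2/(-4 - 2/z)))) + z = (-2 - 1/z)/2 + z = (-1 - 1/(2*z)) + z = -1 + z - 1/(2*z))
K(10)*p(P) = (-1 + 10 - ½/10)*(-15)² = (-1 + 10 - ½*⅒)*225 = (-1 + 10 - 1/20)*225 = (179/20)*225 = 8055/4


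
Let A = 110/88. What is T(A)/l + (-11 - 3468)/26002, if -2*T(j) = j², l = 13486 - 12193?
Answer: -72298577/537929376 ≈ -0.13440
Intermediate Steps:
l = 1293
A = 5/4 (A = 110*(1/88) = 5/4 ≈ 1.2500)
T(j) = -j²/2
T(A)/l + (-11 - 3468)/26002 = -(5/4)²/2/1293 + (-11 - 3468)/26002 = -½*25/16*(1/1293) - 3479*1/26002 = -25/32*1/1293 - 3479/26002 = -25/41376 - 3479/26002 = -72298577/537929376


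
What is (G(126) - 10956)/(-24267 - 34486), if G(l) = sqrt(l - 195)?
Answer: 10956/58753 - I*sqrt(69)/58753 ≈ 0.18648 - 0.00014138*I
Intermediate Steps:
G(l) = sqrt(-195 + l)
(G(126) - 10956)/(-24267 - 34486) = (sqrt(-195 + 126) - 10956)/(-24267 - 34486) = (sqrt(-69) - 10956)/(-58753) = (I*sqrt(69) - 10956)*(-1/58753) = (-10956 + I*sqrt(69))*(-1/58753) = 10956/58753 - I*sqrt(69)/58753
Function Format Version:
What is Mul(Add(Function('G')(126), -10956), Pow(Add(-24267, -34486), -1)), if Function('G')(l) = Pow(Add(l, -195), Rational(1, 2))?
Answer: Add(Rational(10956, 58753), Mul(Rational(-1, 58753), I, Pow(69, Rational(1, 2)))) ≈ Add(0.18648, Mul(-0.00014138, I))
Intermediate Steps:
Function('G')(l) = Pow(Add(-195, l), Rational(1, 2))
Mul(Add(Function('G')(126), -10956), Pow(Add(-24267, -34486), -1)) = Mul(Add(Pow(Add(-195, 126), Rational(1, 2)), -10956), Pow(Add(-24267, -34486), -1)) = Mul(Add(Pow(-69, Rational(1, 2)), -10956), Pow(-58753, -1)) = Mul(Add(Mul(I, Pow(69, Rational(1, 2))), -10956), Rational(-1, 58753)) = Mul(Add(-10956, Mul(I, Pow(69, Rational(1, 2)))), Rational(-1, 58753)) = Add(Rational(10956, 58753), Mul(Rational(-1, 58753), I, Pow(69, Rational(1, 2))))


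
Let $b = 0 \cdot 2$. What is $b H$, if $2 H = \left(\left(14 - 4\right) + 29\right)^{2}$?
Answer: $0$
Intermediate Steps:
$b = 0$
$H = \frac{1521}{2}$ ($H = \frac{\left(\left(14 - 4\right) + 29\right)^{2}}{2} = \frac{\left(10 + 29\right)^{2}}{2} = \frac{39^{2}}{2} = \frac{1}{2} \cdot 1521 = \frac{1521}{2} \approx 760.5$)
$b H = 0 \cdot \frac{1521}{2} = 0$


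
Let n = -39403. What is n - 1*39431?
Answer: -78834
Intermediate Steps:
n - 1*39431 = -39403 - 1*39431 = -39403 - 39431 = -78834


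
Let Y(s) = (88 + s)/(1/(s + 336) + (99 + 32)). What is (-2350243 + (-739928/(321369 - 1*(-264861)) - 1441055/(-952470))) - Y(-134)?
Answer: -20308365360846205673/8640966300930 ≈ -2.3502e+6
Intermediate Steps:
Y(s) = (88 + s)/(131 + 1/(336 + s)) (Y(s) = (88 + s)/(1/(336 + s) + 131) = (88 + s)/(131 + 1/(336 + s)))
(-2350243 + (-739928/(321369 - 1*(-264861)) - 1441055/(-952470))) - Y(-134) = (-2350243 + (-739928/(321369 - 1*(-264861)) - 1441055/(-952470))) - (29568 + (-134)² + 424*(-134))/(44017 + 131*(-134)) = (-2350243 + (-739928/(321369 + 264861) - 1441055*(-1/952470))) - (29568 + 17956 - 56816)/(44017 - 17554) = (-2350243 + (-739928/586230 + 15169/10026)) - (-9292)/26463 = (-2350243 + (-739928*1/586230 + 15169/10026)) - (-9292)/26463 = (-2350243 + (-369964/293115 + 15169/10026)) - 1*(-9292/26463) = (-2350243 + 245667457/979590330) + 9292/26463 = -2302275070282733/979590330 + 9292/26463 = -20308365360846205673/8640966300930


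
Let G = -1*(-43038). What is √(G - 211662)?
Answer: 12*I*√1171 ≈ 410.64*I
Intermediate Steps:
G = 43038
√(G - 211662) = √(43038 - 211662) = √(-168624) = 12*I*√1171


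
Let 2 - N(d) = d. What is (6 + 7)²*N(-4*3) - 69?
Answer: 2297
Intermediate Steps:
N(d) = 2 - d
(6 + 7)²*N(-4*3) - 69 = (6 + 7)²*(2 - (-4)*3) - 69 = 13²*(2 - 1*(-12)) - 69 = 169*(2 + 12) - 69 = 169*14 - 69 = 2366 - 69 = 2297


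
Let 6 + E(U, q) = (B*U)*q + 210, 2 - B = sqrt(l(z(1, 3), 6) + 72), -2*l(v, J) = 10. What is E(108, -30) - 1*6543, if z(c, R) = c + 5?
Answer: -12819 + 3240*sqrt(67) ≈ 13702.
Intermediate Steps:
z(c, R) = 5 + c
l(v, J) = -5 (l(v, J) = -1/2*10 = -5)
B = 2 - sqrt(67) (B = 2 - sqrt(-5 + 72) = 2 - sqrt(67) ≈ -6.1854)
E(U, q) = 204 + U*q*(2 - sqrt(67)) (E(U, q) = -6 + (((2 - sqrt(67))*U)*q + 210) = -6 + ((U*(2 - sqrt(67)))*q + 210) = -6 + (U*q*(2 - sqrt(67)) + 210) = -6 + (210 + U*q*(2 - sqrt(67))) = 204 + U*q*(2 - sqrt(67)))
E(108, -30) - 1*6543 = (204 + 108*(-30)*(2 - sqrt(67))) - 1*6543 = (204 + (-6480 + 3240*sqrt(67))) - 6543 = (-6276 + 3240*sqrt(67)) - 6543 = -12819 + 3240*sqrt(67)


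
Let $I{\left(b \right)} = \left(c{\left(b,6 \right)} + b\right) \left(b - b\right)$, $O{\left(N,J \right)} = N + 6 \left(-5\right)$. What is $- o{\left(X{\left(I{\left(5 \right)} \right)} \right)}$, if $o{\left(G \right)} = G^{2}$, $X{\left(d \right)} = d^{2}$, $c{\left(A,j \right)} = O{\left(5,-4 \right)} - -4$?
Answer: $0$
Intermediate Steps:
$O{\left(N,J \right)} = -30 + N$ ($O{\left(N,J \right)} = N - 30 = -30 + N$)
$c{\left(A,j \right)} = -21$ ($c{\left(A,j \right)} = \left(-30 + 5\right) - -4 = -25 + 4 = -21$)
$I{\left(b \right)} = 0$ ($I{\left(b \right)} = \left(-21 + b\right) \left(b - b\right) = \left(-21 + b\right) 0 = 0$)
$- o{\left(X{\left(I{\left(5 \right)} \right)} \right)} = - \left(0^{2}\right)^{2} = - 0^{2} = \left(-1\right) 0 = 0$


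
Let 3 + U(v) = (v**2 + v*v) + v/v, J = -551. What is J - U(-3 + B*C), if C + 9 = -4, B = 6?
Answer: -13671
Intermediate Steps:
C = -13 (C = -9 - 4 = -13)
U(v) = -2 + 2*v**2 (U(v) = -3 + ((v**2 + v*v) + v/v) = -3 + ((v**2 + v**2) + 1) = -3 + (2*v**2 + 1) = -3 + (1 + 2*v**2) = -2 + 2*v**2)
J - U(-3 + B*C) = -551 - (-2 + 2*(-3 + 6*(-13))**2) = -551 - (-2 + 2*(-3 - 78)**2) = -551 - (-2 + 2*(-81)**2) = -551 - (-2 + 2*6561) = -551 - (-2 + 13122) = -551 - 1*13120 = -551 - 13120 = -13671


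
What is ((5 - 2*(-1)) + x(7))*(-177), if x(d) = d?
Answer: -2478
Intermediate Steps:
((5 - 2*(-1)) + x(7))*(-177) = ((5 - 2*(-1)) + 7)*(-177) = ((5 + 2) + 7)*(-177) = (7 + 7)*(-177) = 14*(-177) = -2478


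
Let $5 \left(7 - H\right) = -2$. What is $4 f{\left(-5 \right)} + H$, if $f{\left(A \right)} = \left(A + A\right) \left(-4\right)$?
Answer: $\frac{837}{5} \approx 167.4$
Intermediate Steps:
$H = \frac{37}{5}$ ($H = 7 - - \frac{2}{5} = 7 + \frac{2}{5} = \frac{37}{5} \approx 7.4$)
$f{\left(A \right)} = - 8 A$ ($f{\left(A \right)} = 2 A \left(-4\right) = - 8 A$)
$4 f{\left(-5 \right)} + H = 4 \left(\left(-8\right) \left(-5\right)\right) + \frac{37}{5} = 4 \cdot 40 + \frac{37}{5} = 160 + \frac{37}{5} = \frac{837}{5}$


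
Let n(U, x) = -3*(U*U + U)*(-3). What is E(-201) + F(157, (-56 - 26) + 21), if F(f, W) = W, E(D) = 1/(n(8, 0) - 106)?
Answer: -33061/542 ≈ -60.998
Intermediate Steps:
n(U, x) = 9*U + 9*U² (n(U, x) = -3*(U² + U)*(-3) = -3*(U + U²)*(-3) = (-3*U - 3*U²)*(-3) = 9*U + 9*U²)
E(D) = 1/542 (E(D) = 1/(9*8*(1 + 8) - 106) = 1/(9*8*9 - 106) = 1/(648 - 106) = 1/542)
E(-201) + F(157, (-56 - 26) + 21) = 1/542 + ((-56 - 26) + 21) = 1/542 + (-82 + 21) = 1/542 - 61 = -33061/542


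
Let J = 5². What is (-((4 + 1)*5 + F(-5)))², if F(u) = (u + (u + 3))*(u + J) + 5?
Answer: 12100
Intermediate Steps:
J = 25
F(u) = 5 + (3 + 2*u)*(25 + u) (F(u) = (u + (u + 3))*(u + 25) + 5 = (u + (3 + u))*(25 + u) + 5 = (3 + 2*u)*(25 + u) + 5 = 5 + (3 + 2*u)*(25 + u))
(-((4 + 1)*5 + F(-5)))² = (-((4 + 1)*5 + (80 + 2*(-5)² + 53*(-5))))² = (-(5*5 + (80 + 2*25 - 265)))² = (-(25 + (80 + 50 - 265)))² = (-(25 - 135))² = (-1*(-110))² = 110² = 12100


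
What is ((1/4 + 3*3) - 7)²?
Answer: 81/16 ≈ 5.0625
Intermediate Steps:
((1/4 + 3*3) - 7)² = ((¼ + 9) - 7)² = (37/4 - 7)² = (9/4)² = 81/16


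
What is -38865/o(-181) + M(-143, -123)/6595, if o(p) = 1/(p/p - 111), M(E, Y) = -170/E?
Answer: 806365967584/188617 ≈ 4.2752e+6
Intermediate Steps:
o(p) = -1/110 (o(p) = 1/(1 - 111) = 1/(-110) = -1/110)
-38865/o(-181) + M(-143, -123)/6595 = -38865/(-1/110) - 170/(-143)/6595 = -38865*(-110) - 170*(-1/143)*(1/6595) = 4275150 + (170/143)*(1/6595) = 4275150 + 34/188617 = 806365967584/188617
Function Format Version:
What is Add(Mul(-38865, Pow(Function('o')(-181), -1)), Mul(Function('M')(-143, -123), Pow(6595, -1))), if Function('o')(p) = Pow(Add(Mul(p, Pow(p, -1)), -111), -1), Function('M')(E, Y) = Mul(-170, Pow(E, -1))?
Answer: Rational(806365967584, 188617) ≈ 4.2752e+6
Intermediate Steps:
Function('o')(p) = Rational(-1, 110) (Function('o')(p) = Pow(Add(1, -111), -1) = Pow(-110, -1) = Rational(-1, 110))
Add(Mul(-38865, Pow(Function('o')(-181), -1)), Mul(Function('M')(-143, -123), Pow(6595, -1))) = Add(Mul(-38865, Pow(Rational(-1, 110), -1)), Mul(Mul(-170, Pow(-143, -1)), Pow(6595, -1))) = Add(Mul(-38865, -110), Mul(Mul(-170, Rational(-1, 143)), Rational(1, 6595))) = Add(4275150, Mul(Rational(170, 143), Rational(1, 6595))) = Add(4275150, Rational(34, 188617)) = Rational(806365967584, 188617)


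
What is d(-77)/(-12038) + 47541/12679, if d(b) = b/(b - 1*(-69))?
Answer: 4577412181/1221038416 ≈ 3.7488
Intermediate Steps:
d(b) = b/(69 + b) (d(b) = b/(b + 69) = b/(69 + b))
d(-77)/(-12038) + 47541/12679 = -77/(69 - 77)/(-12038) + 47541/12679 = -77/(-8)*(-1/12038) + 47541*(1/12679) = -77*(-1/8)*(-1/12038) + 47541/12679 = (77/8)*(-1/12038) + 47541/12679 = -77/96304 + 47541/12679 = 4577412181/1221038416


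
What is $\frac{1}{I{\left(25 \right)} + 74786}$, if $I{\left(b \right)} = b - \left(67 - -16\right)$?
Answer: $\frac{1}{74728} \approx 1.3382 \cdot 10^{-5}$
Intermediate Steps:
$I{\left(b \right)} = -83 + b$ ($I{\left(b \right)} = b - \left(67 + 16\right) = b - 83 = -83 + b$)
$\frac{1}{I{\left(25 \right)} + 74786} = \frac{1}{\left(-83 + 25\right) + 74786} = \frac{1}{-58 + 74786} = \frac{1}{74728}$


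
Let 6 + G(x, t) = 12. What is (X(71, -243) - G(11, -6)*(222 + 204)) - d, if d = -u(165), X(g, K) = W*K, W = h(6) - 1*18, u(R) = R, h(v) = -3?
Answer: 2712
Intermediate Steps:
G(x, t) = 6 (G(x, t) = -6 + 12 = 6)
W = -21 (W = -3 - 1*18 = -3 - 18 = -21)
X(g, K) = -21*K
d = -165 (d = -1*165 = -165)
(X(71, -243) - G(11, -6)*(222 + 204)) - d = (-21*(-243) - 6*(222 + 204)) - 1*(-165) = (5103 - 6*426) + 165 = (5103 - 1*2556) + 165 = (5103 - 2556) + 165 = 2547 + 165 = 2712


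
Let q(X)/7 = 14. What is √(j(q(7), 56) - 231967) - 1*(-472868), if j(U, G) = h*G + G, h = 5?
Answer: 472868 + I*√231631 ≈ 4.7287e+5 + 481.28*I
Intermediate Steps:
q(X) = 98 (q(X) = 7*14 = 98)
j(U, G) = 6*G (j(U, G) = 5*G + G = 6*G)
√(j(q(7), 56) - 231967) - 1*(-472868) = √(6*56 - 231967) - 1*(-472868) = √(336 - 231967) + 472868 = √(-231631) + 472868 = I*√231631 + 472868 = 472868 + I*√231631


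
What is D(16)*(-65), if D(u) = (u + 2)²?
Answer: -21060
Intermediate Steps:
D(u) = (2 + u)²
D(16)*(-65) = (2 + 16)²*(-65) = 18²*(-65) = 324*(-65) = -21060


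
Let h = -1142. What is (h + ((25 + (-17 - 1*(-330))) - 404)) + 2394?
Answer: 1186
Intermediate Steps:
(h + ((25 + (-17 - 1*(-330))) - 404)) + 2394 = (-1142 + ((25 + (-17 - 1*(-330))) - 404)) + 2394 = (-1142 + ((25 + (-17 + 330)) - 404)) + 2394 = (-1142 + ((25 + 313) - 404)) + 2394 = (-1142 + (338 - 404)) + 2394 = (-1142 - 66) + 2394 = -1208 + 2394 = 1186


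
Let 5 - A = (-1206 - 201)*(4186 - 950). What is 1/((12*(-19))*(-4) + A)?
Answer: 1/4553969 ≈ 2.1959e-7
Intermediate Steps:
A = 4553057 (A = 5 - (-1206 - 201)*(4186 - 950) = 5 - (-1407)*3236 = 5 - 1*(-4553052) = 5 + 4553052 = 4553057)
1/((12*(-19))*(-4) + A) = 1/((12*(-19))*(-4) + 4553057) = 1/(-228*(-4) + 4553057) = 1/(912 + 4553057) = 1/4553969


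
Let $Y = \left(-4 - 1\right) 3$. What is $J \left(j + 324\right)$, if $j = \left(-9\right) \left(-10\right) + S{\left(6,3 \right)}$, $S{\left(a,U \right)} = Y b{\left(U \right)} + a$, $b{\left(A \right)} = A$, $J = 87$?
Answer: $32625$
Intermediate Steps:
$Y = -15$ ($Y = \left(-5\right) 3 = -15$)
$S{\left(a,U \right)} = a - 15 U$ ($S{\left(a,U \right)} = - 15 U + a = a - 15 U$)
$j = 51$ ($j = \left(-9\right) \left(-10\right) + \left(6 - 45\right) = 90 + \left(6 - 45\right) = 90 - 39 = 51$)
$J \left(j + 324\right) = 87 \left(51 + 324\right) = 87 \cdot 375 = 32625$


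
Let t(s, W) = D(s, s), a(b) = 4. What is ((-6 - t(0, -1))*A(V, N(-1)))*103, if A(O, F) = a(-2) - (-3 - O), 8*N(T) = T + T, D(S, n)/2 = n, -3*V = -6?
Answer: -5562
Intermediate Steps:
V = 2 (V = -1/3*(-6) = 2)
D(S, n) = 2*n
t(s, W) = 2*s
N(T) = T/4 (N(T) = (T + T)/8 = (2*T)/8 = T/4)
A(O, F) = 7 + O (A(O, F) = 4 - (-3 - O) = 4 + (3 + O) = 7 + O)
((-6 - t(0, -1))*A(V, N(-1)))*103 = ((-6 - 2*0)*(7 + 2))*103 = ((-6 - 1*0)*9)*103 = ((-6 + 0)*9)*103 = -6*9*103 = -54*103 = -5562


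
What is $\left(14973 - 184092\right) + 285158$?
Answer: $116039$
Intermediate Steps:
$\left(14973 - 184092\right) + 285158 = -169119 + 285158 = 116039$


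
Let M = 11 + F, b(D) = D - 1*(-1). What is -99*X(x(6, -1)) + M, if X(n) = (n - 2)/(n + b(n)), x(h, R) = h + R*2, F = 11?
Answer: 0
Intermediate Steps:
b(D) = 1 + D (b(D) = D + 1 = 1 + D)
M = 22 (M = 11 + 11 = 22)
x(h, R) = h + 2*R
X(n) = (-2 + n)/(1 + 2*n) (X(n) = (n - 2)/(n + (1 + n)) = (-2 + n)/(1 + 2*n))
-99*X(x(6, -1)) + M = -99*(-2 + (6 + 2*(-1)))/(1 + 2*(6 + 2*(-1))) + 22 = -99*(-2 + (6 - 2))/(1 + 2*(6 - 2)) + 22 = -99*(-2 + 4)/(1 + 2*4) + 22 = -99*2/(1 + 8) + 22 = -99*2/9 + 22 = -22 + 22 = 0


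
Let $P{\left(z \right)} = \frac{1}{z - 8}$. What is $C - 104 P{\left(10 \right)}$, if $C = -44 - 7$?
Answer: $-103$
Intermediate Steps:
$C = -51$ ($C = -44 - 7 = -51$)
$P{\left(z \right)} = \frac{1}{-8 + z}$
$C - 104 P{\left(10 \right)} = -51 - \frac{104}{-8 + 10} = -51 - \frac{104}{2} = -51 - 52 = -103$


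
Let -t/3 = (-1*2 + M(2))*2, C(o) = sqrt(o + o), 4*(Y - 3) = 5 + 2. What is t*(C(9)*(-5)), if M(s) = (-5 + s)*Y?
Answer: -2925*sqrt(2)/2 ≈ -2068.3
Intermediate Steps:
Y = 19/4 (Y = 3 + (5 + 2)/4 = 3 + (1/4)*7 = 3 + 7/4 = 19/4 ≈ 4.7500)
C(o) = sqrt(2)*sqrt(o) (C(o) = sqrt(2*o) = sqrt(2)*sqrt(o))
M(s) = -95/4 + 19*s/4 (M(s) = (-5 + s)*(19/4) = -95/4 + 19*s/4)
t = 195/2 (t = -3*(-1*2 + (-95/4 + (19/4)*2))*2 = -3*(-2 + (-95/4 + 19/2))*2 = -3*(-2 - 57/4)*2 = -(-195)*2/4 = -3*(-65/2) = 195/2 ≈ 97.500)
t*(C(9)*(-5)) = 195*((sqrt(2)*sqrt(9))*(-5))/2 = 195*((sqrt(2)*3)*(-5))/2 = 195*((3*sqrt(2))*(-5))/2 = 195*(-15*sqrt(2))/2 = -2925*sqrt(2)/2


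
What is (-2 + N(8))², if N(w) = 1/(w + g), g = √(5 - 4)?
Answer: 289/81 ≈ 3.5679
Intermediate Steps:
g = 1 (g = √1 = 1)
N(w) = 1/(1 + w) (N(w) = 1/(w + 1) = 1/(1 + w))
(-2 + N(8))² = (-2 + 1/(1 + 8))² = (-2 + 1/9)² = (-2 + ⅑)² = (-17/9)² = 289/81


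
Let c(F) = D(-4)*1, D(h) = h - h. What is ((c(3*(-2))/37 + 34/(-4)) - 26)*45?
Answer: -3105/2 ≈ -1552.5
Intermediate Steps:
D(h) = 0
c(F) = 0 (c(F) = 0*1 = 0)
((c(3*(-2))/37 + 34/(-4)) - 26)*45 = ((0/37 + 34/(-4)) - 26)*45 = ((0*(1/37) + 34*(-¼)) - 26)*45 = ((0 - 17/2) - 26)*45 = (-17/2 - 26)*45 = -69/2*45 = -3105/2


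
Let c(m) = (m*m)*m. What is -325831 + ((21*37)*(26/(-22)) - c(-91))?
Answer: 4695039/11 ≈ 4.2682e+5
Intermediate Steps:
c(m) = m³ (c(m) = m²*m = m³)
-325831 + ((21*37)*(26/(-22)) - c(-91)) = -325831 + ((21*37)*(26/(-22)) - 1*(-91)³) = -325831 + (777*(26*(-1/22)) - 1*(-753571)) = -325831 + (777*(-13/11) + 753571) = -325831 + (-10101/11 + 753571) = -325831 + 8279180/11 = 4695039/11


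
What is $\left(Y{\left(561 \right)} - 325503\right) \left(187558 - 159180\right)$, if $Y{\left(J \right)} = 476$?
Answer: $-9223616206$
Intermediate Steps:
$\left(Y{\left(561 \right)} - 325503\right) \left(187558 - 159180\right) = \left(476 - 325503\right) \left(187558 - 159180\right) = \left(-325027\right) 28378 = -9223616206$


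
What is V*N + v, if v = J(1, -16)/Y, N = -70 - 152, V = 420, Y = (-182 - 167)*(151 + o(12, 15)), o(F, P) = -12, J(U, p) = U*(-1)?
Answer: -4523165639/48511 ≈ -93240.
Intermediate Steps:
J(U, p) = -U
Y = -48511 (Y = (-182 - 167)*(151 - 12) = -349*139 = -48511)
N = -222
v = 1/48511 (v = -1*1/(-48511) = -1*(-1/48511) = 1/48511 ≈ 2.0614e-5)
V*N + v = 420*(-222) + 1/48511 = -93240 + 1/48511 = -4523165639/48511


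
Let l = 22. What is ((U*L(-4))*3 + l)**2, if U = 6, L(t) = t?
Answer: 2500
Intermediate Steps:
((U*L(-4))*3 + l)**2 = ((6*(-4))*3 + 22)**2 = (-24*3 + 22)**2 = (-72 + 22)**2 = (-50)**2 = 2500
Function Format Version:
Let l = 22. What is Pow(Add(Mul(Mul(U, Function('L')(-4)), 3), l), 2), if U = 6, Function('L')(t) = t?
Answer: 2500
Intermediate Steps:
Pow(Add(Mul(Mul(U, Function('L')(-4)), 3), l), 2) = Pow(Add(Mul(Mul(6, -4), 3), 22), 2) = Pow(Add(Mul(-24, 3), 22), 2) = Pow(Add(-72, 22), 2) = Pow(-50, 2) = 2500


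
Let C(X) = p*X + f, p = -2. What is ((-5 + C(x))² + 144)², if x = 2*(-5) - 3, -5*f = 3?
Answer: 196112016/625 ≈ 3.1378e+5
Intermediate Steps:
f = -⅗ (f = -⅕*3 = -⅗ ≈ -0.60000)
x = -13 (x = -10 - 3 = -13)
C(X) = -⅗ - 2*X (C(X) = -2*X - ⅗ = -⅗ - 2*X)
((-5 + C(x))² + 144)² = ((-5 + (-⅗ - 2*(-13)))² + 144)² = ((-5 + (-⅗ + 26))² + 144)² = ((-5 + 127/5)² + 144)² = ((102/5)² + 144)² = (10404/25 + 144)² = (14004/25)² = 196112016/625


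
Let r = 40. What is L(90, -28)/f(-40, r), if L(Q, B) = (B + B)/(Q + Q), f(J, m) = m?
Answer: -7/900 ≈ -0.0077778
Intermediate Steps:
L(Q, B) = B/Q (L(Q, B) = (2*B)/((2*Q)) = (2*B)*(1/(2*Q)) = B/Q)
L(90, -28)/f(-40, r) = -28/90/40 = -28*1/90*(1/40) = -14/45*1/40 = -7/900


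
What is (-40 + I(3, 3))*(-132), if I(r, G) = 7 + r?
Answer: 3960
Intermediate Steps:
(-40 + I(3, 3))*(-132) = (-40 + (7 + 3))*(-132) = (-40 + 10)*(-132) = -30*(-132) = 3960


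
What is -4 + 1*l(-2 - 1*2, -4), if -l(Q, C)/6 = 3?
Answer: -22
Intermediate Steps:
l(Q, C) = -18 (l(Q, C) = -6*3 = -18)
-4 + 1*l(-2 - 1*2, -4) = -4 + 1*(-18) = -4 - 18 = -22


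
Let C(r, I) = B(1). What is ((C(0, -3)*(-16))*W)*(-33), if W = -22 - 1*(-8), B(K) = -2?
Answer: 14784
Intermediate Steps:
C(r, I) = -2
W = -14 (W = -22 + 8 = -14)
((C(0, -3)*(-16))*W)*(-33) = (-2*(-16)*(-14))*(-33) = (32*(-14))*(-33) = -448*(-33) = 14784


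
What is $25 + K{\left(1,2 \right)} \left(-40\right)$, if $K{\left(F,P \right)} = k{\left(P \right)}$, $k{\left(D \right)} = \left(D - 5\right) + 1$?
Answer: $105$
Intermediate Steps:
$k{\left(D \right)} = -4 + D$ ($k{\left(D \right)} = \left(-5 + D\right) + 1 = -4 + D$)
$K{\left(F,P \right)} = -4 + P$
$25 + K{\left(1,2 \right)} \left(-40\right) = 25 + \left(-4 + 2\right) \left(-40\right) = 25 - -80 = 25 + 80 = 105$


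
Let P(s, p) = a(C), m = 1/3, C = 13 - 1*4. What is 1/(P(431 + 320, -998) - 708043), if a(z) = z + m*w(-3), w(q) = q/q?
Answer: -3/2124101 ≈ -1.4124e-6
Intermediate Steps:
w(q) = 1
C = 9 (C = 13 - 4 = 9)
m = ⅓ ≈ 0.33333
a(z) = ⅓ + z (a(z) = z + (⅓)*1 = z + ⅓ = ⅓ + z)
P(s, p) = 28/3 (P(s, p) = ⅓ + 9 = 28/3)
1/(P(431 + 320, -998) - 708043) = 1/(28/3 - 708043) = 1/(-2124101/3) = -3/2124101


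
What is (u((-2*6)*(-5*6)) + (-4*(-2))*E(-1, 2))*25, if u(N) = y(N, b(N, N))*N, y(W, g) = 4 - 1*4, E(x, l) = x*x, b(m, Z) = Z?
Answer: 200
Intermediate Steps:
E(x, l) = x**2
y(W, g) = 0 (y(W, g) = 4 - 4 = 0)
u(N) = 0 (u(N) = 0*N = 0)
(u((-2*6)*(-5*6)) + (-4*(-2))*E(-1, 2))*25 = (0 - 4*(-2)*(-1)**2)*25 = (0 + 8*1)*25 = (0 + 8)*25 = 8*25 = 200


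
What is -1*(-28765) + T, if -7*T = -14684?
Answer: 216039/7 ≈ 30863.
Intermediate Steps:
T = 14684/7 (T = -⅐*(-14684) = 14684/7 ≈ 2097.7)
-1*(-28765) + T = -1*(-28765) + 14684/7 = 28765 + 14684/7 = 216039/7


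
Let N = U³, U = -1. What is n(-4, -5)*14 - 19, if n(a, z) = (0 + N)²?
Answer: -5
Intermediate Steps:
N = -1 (N = (-1)³ = -1)
n(a, z) = 1 (n(a, z) = (0 - 1)² = (-1)² = 1)
n(-4, -5)*14 - 19 = 1*14 - 19 = 14 - 19 = -5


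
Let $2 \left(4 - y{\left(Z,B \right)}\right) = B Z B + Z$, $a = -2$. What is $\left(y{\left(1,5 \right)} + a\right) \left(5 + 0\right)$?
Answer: $-55$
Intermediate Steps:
$y{\left(Z,B \right)} = 4 - \frac{Z}{2} - \frac{Z B^{2}}{2}$ ($y{\left(Z,B \right)} = 4 - \frac{B Z B + Z}{2} = 4 - \frac{Z B^{2} + Z}{2} = 4 - \frac{Z + Z B^{2}}{2} = 4 - \left(\frac{Z}{2} + \frac{Z B^{2}}{2}\right) = 4 - \frac{Z}{2} - \frac{Z B^{2}}{2}$)
$\left(y{\left(1,5 \right)} + a\right) \left(5 + 0\right) = \left(\left(4 - \frac{1}{2} - \frac{5^{2}}{2}\right) - 2\right) \left(5 + 0\right) = \left(\left(4 - \frac{1}{2} - \frac{1}{2} \cdot 25\right) - 2\right) 5 = \left(\left(4 - \frac{1}{2} - \frac{25}{2}\right) - 2\right) 5 = \left(-9 - 2\right) 5 = \left(-11\right) 5 = -55$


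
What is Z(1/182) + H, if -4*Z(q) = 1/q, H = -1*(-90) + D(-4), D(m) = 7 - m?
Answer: 111/2 ≈ 55.500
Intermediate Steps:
H = 101 (H = -1*(-90) + (7 - 1*(-4)) = 90 + (7 + 4) = 90 + 11 = 101)
Z(q) = -1/(4*q)
Z(1/182) + H = -1/(4*(1/182)) + 101 = -1/(4*1/182) + 101 = -¼*182 + 101 = -91/2 + 101 = 111/2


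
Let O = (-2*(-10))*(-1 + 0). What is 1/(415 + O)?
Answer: 1/395 ≈ 0.0025316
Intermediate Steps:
O = -20 (O = 20*(-1) = -20)
1/(415 + O) = 1/(415 - 20) = 1/395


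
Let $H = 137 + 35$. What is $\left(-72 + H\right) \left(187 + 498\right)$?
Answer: $68500$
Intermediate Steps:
$H = 172$
$\left(-72 + H\right) \left(187 + 498\right) = \left(-72 + 172\right) \left(187 + 498\right) = 100 \cdot 685 = 68500$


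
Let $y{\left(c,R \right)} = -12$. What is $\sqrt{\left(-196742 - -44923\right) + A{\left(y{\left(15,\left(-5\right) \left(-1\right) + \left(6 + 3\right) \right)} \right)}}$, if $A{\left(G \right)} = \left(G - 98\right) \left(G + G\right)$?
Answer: $i \sqrt{149179} \approx 386.24 i$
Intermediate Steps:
$A{\left(G \right)} = 2 G \left(-98 + G\right)$ ($A{\left(G \right)} = \left(-98 + G\right) 2 G = 2 G \left(-98 + G\right)$)
$\sqrt{\left(-196742 - -44923\right) + A{\left(y{\left(15,\left(-5\right) \left(-1\right) + \left(6 + 3\right) \right)} \right)}} = \sqrt{\left(-196742 - -44923\right) + 2 \left(-12\right) \left(-98 - 12\right)} = \sqrt{\left(-196742 + 44923\right) + 2 \left(-12\right) \left(-110\right)} = \sqrt{-151819 + 2640} = \sqrt{-149179} = i \sqrt{149179}$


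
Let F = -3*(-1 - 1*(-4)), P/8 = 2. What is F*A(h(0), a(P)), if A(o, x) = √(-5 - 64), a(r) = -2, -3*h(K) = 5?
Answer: -9*I*√69 ≈ -74.76*I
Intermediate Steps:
h(K) = -5/3 (h(K) = -⅓*5 = -5/3)
P = 16 (P = 8*2 = 16)
A(o, x) = I*√69 (A(o, x) = √(-69) = I*√69)
F = -9 (F = -3*(-1 + 4) = -3*3 = -9)
F*A(h(0), a(P)) = -9*I*√69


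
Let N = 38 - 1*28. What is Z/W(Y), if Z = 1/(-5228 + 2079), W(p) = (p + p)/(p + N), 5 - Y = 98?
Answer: -83/585714 ≈ -0.00014171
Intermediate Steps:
Y = -93 (Y = 5 - 1*98 = 5 - 98 = -93)
N = 10 (N = 38 - 28 = 10)
W(p) = 2*p/(10 + p) (W(p) = (p + p)/(p + 10) = (2*p)/(10 + p) = 2*p/(10 + p))
Z = -1/3149 (Z = 1/(-3149) = -1/3149 ≈ -0.00031756)
Z/W(Y) = -1/(3149*(2*(-93)/(10 - 93))) = -1/(3149*(2*(-93)/(-83))) = -1/(3149*(2*(-93)*(-1/83))) = -1/(3149*186/83) = -1/3149*83/186 = -83/585714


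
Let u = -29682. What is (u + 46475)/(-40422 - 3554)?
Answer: -16793/43976 ≈ -0.38187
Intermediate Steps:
(u + 46475)/(-40422 - 3554) = (-29682 + 46475)/(-40422 - 3554) = 16793/(-43976) = 16793*(-1/43976) = -16793/43976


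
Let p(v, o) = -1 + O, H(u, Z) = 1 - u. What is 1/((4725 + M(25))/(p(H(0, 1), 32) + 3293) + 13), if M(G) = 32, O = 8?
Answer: 3300/47657 ≈ 0.069245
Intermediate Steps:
p(v, o) = 7 (p(v, o) = -1 + 8 = 7)
1/((4725 + M(25))/(p(H(0, 1), 32) + 3293) + 13) = 1/((4725 + 32)/(7 + 3293) + 13) = 1/(4757/3300 + 13) = 1/(47657/3300) = 3300/47657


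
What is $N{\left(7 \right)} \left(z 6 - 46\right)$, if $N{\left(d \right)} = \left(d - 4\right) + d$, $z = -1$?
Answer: $-520$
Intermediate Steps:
$N{\left(d \right)} = -4 + 2 d$ ($N{\left(d \right)} = \left(-4 + d\right) + d = -4 + 2 d$)
$N{\left(7 \right)} \left(z 6 - 46\right) = \left(-4 + 2 \cdot 7\right) \left(\left(-1\right) 6 - 46\right) = \left(-4 + 14\right) \left(-6 - 46\right) = 10 \left(-52\right) = -520$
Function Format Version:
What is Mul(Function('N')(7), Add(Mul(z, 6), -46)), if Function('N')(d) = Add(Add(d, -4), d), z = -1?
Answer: -520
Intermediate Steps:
Function('N')(d) = Add(-4, Mul(2, d)) (Function('N')(d) = Add(Add(-4, d), d) = Add(-4, Mul(2, d)))
Mul(Function('N')(7), Add(Mul(z, 6), -46)) = Mul(Add(-4, Mul(2, 7)), Add(Mul(-1, 6), -46)) = Mul(Add(-4, 14), Add(-6, -46)) = Mul(10, -52) = -520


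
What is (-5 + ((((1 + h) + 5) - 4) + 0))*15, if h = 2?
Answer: -15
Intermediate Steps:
(-5 + ((((1 + h) + 5) - 4) + 0))*15 = (-5 + ((((1 + 2) + 5) - 4) + 0))*15 = (-5 + (((3 + 5) - 4) + 0))*15 = (-5 + ((8 - 4) + 0))*15 = (-5 + (4 + 0))*15 = (-5 + 4)*15 = -1*15 = -15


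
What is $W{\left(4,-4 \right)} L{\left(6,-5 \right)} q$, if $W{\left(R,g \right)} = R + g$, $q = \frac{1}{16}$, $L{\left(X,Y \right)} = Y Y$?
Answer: $0$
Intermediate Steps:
$L{\left(X,Y \right)} = Y^{2}$
$q = \frac{1}{16} \approx 0.0625$
$W{\left(4,-4 \right)} L{\left(6,-5 \right)} q = \left(4 - 4\right) \left(-5\right)^{2} \cdot \frac{1}{16} = 0 \cdot 25 \cdot \frac{1}{16} = 0 \cdot \frac{1}{16} = 0$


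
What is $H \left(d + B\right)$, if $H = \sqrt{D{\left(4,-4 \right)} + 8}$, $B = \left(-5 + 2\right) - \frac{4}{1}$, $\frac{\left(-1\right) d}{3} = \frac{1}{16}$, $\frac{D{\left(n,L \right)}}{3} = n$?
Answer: $- \frac{115 \sqrt{5}}{8} \approx -32.143$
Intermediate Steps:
$D{\left(n,L \right)} = 3 n$
$d = - \frac{3}{16} \approx -0.1875$
$B = -7$ ($B = -3 - 4 = -7$)
$H = 2 \sqrt{5}$ ($H = \sqrt{3 \cdot 4 + 8} = \sqrt{12 + 8} = \sqrt{20} = 2 \sqrt{5} \approx 4.4721$)
$H \left(d + B\right) = 2 \sqrt{5} \left(- \frac{3}{16} - 7\right) = 2 \sqrt{5} \left(- \frac{115}{16}\right) = - \frac{115 \sqrt{5}}{8}$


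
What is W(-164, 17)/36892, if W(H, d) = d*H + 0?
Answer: -697/9223 ≈ -0.075572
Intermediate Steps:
W(H, d) = H*d (W(H, d) = H*d + 0 = H*d)
W(-164, 17)/36892 = -164*17/36892 = -2788*1/36892 = -697/9223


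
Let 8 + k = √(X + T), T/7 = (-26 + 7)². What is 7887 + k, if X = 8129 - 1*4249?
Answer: 7879 + √6407 ≈ 7959.0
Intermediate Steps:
T = 2527 (T = 7*(-26 + 7)² = 7*(-19)² = 7*361 = 2527)
X = 3880 (X = 8129 - 4249 = 3880)
k = -8 + √6407 (k = -8 + √(3880 + 2527) = -8 + √6407 ≈ 72.044)
7887 + k = 7887 + (-8 + √6407) = 7879 + √6407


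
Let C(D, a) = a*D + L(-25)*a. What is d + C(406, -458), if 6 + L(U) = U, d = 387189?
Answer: 215439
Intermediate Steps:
L(U) = -6 + U
C(D, a) = -31*a + D*a (C(D, a) = a*D + (-6 - 25)*a = D*a - 31*a = -31*a + D*a)
d + C(406, -458) = 387189 - 458*(-31 + 406) = 387189 - 458*375 = 387189 - 171750 = 215439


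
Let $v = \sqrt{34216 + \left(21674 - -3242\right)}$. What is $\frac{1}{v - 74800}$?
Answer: $- \frac{18700}{1398745217} - \frac{\sqrt{14783}}{2797490434} \approx -1.3413 \cdot 10^{-5}$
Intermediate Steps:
$v = 2 \sqrt{14783}$ ($v = \sqrt{34216 + \left(21674 + 3242\right)} = \sqrt{34216 + 24916} = \sqrt{59132} = 2 \sqrt{14783} \approx 243.17$)
$\frac{1}{v - 74800} = \frac{1}{2 \sqrt{14783} - 74800} = \frac{1}{-74800 + 2 \sqrt{14783}}$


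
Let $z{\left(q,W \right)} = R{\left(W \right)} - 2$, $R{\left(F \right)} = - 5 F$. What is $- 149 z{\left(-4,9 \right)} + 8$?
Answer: $7011$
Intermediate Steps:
$z{\left(q,W \right)} = -2 - 5 W$ ($z{\left(q,W \right)} = - 5 W - 2 = -2 - 5 W$)
$- 149 z{\left(-4,9 \right)} + 8 = - 149 \left(-2 - 45\right) + 8 = \left(-149\right) \left(-47\right) + 8 = 7003 + 8 = 7011$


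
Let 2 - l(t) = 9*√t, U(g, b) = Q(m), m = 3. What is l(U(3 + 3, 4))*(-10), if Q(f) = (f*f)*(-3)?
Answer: -20 + 270*I*√3 ≈ -20.0 + 467.65*I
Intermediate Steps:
Q(f) = -3*f² (Q(f) = f²*(-3) = -3*f²)
U(g, b) = -27 (U(g, b) = -3*3² = -3*9 = -27)
l(t) = 2 - 9*√t
l(U(3 + 3, 4))*(-10) = (2 - 27*I*√3)*(-10) = -20 + 270*I*√3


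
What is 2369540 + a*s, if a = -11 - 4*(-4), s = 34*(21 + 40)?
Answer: 2379910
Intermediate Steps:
s = 2074 (s = 34*61 = 2074)
a = 5 (a = -11 + 16 = 5)
2369540 + a*s = 2369540 + 5*2074 = 2369540 + 10370 = 2379910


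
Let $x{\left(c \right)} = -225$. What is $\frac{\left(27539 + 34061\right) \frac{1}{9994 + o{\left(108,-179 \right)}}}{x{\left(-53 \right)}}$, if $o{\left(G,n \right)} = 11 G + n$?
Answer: $- \frac{2464}{99027} \approx -0.024882$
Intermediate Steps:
$o{\left(G,n \right)} = n + 11 G$
$\frac{\left(27539 + 34061\right) \frac{1}{9994 + o{\left(108,-179 \right)}}}{x{\left(-53 \right)}} = \frac{\left(27539 + 34061\right) \frac{1}{9994 + \left(-179 + 11 \cdot 108\right)}}{-225} = \frac{61600}{9994 + \left(-179 + 1188\right)} \left(- \frac{1}{225}\right) = \frac{61600}{9994 + 1009} \left(- \frac{1}{225}\right) = \frac{61600}{11003} \left(- \frac{1}{225}\right) = - \frac{2464}{99027}$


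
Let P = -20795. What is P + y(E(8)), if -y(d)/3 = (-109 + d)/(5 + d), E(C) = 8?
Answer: -270032/13 ≈ -20772.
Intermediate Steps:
y(d) = -3*(-109 + d)/(5 + d)
P + y(E(8)) = -20795 + 3*(109 - 1*8)/(5 + 8) = -20795 + 3*(109 - 8)/13 = -20795 + 3*(1/13)*101 = -20795 + 303/13 = -270032/13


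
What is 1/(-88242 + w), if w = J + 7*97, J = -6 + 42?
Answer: -1/87527 ≈ -1.1425e-5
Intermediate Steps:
J = 36
w = 715 (w = 36 + 7*97 = 36 + 679 = 715)
1/(-88242 + w) = 1/(-88242 + 715) = 1/(-87527) = -1/87527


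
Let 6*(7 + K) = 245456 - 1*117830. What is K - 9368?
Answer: 11896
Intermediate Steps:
K = 21264 (K = -7 + (245456 - 1*117830)/6 = -7 + (245456 - 117830)/6 = -7 + (⅙)*127626 = -7 + 21271 = 21264)
K - 9368 = 21264 - 9368 = 11896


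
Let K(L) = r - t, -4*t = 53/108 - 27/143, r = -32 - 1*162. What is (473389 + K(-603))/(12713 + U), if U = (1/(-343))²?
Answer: 3439127213250967/92396617286688 ≈ 37.221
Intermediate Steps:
r = -194 (r = -32 - 162 = -194)
U = 1/117649 (U = (-1/343)² = 1/117649 ≈ 8.4999e-6)
t = -4663/61776 (t = -(53/108 - 27/143)/4 = -¼*4663/15444 = -4663/61776 ≈ -0.075482)
K(L) = -11979881/61776 (K(L) = -194 - 1*(-4663/61776) = -194 + 4663/61776 = -11979881/61776)
(473389 + K(-603))/(12713 + U) = (473389 - 11979881/61776)/(12713 + 1/117649) = 29232098983/(61776*(1495671738/117649)) = (29232098983/61776)*(117649/1495671738) = 3439127213250967/92396617286688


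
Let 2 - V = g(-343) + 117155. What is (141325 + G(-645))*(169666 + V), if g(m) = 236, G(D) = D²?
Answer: 29136585950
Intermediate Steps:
V = -117389 (V = 2 - (236 + 117155) = 2 - 1*117391 = 2 - 117391 = -117389)
(141325 + G(-645))*(169666 + V) = (141325 + (-645)²)*(169666 - 117389) = (141325 + 416025)*52277 = 557350*52277 = 29136585950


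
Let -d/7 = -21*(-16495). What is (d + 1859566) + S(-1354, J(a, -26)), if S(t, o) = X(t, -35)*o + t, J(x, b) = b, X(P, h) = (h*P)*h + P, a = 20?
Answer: 42593551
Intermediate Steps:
d = -2424765 (d = -(-147)*(-16495) = -7*346395 = -2424765)
X(P, h) = P + P*h² (X(P, h) = (P*h)*h + P = P*h² + P = P + P*h²)
S(t, o) = t + 1226*o*t (S(t, o) = (t*(1 + (-35)²))*o + t = (t*(1 + 1225))*o + t = (t*1226)*o + t = (1226*t)*o + t = 1226*o*t + t = t + 1226*o*t)
(d + 1859566) + S(-1354, J(a, -26)) = (-2424765 + 1859566) - 1354*(1 + 1226*(-26)) = -565199 - 1354*(1 - 31876) = -565199 - 1354*(-31875) = -565199 + 43158750 = 42593551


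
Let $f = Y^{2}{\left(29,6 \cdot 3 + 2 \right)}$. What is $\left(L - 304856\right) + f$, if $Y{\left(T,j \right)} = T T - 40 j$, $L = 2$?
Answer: $-303173$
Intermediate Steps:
$Y{\left(T,j \right)} = T^{2} - 40 j$
$f = 1681$ ($f = \left(29^{2} - 40 \left(6 \cdot 3 + 2\right)\right)^{2} = \left(841 - 40 \left(18 + 2\right)\right)^{2} = \left(841 - 800\right)^{2} = 41^{2} = 1681$)
$\left(L - 304856\right) + f = \left(2 - 304856\right) + 1681 = -304854 + 1681 = -303173$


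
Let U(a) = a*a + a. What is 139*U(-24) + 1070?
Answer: 77798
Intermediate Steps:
U(a) = a + a² (U(a) = a² + a = a + a²)
139*U(-24) + 1070 = 139*(-24*(1 - 24)) + 1070 = 139*(-24*(-23)) + 1070 = 139*552 + 1070 = 76728 + 1070 = 77798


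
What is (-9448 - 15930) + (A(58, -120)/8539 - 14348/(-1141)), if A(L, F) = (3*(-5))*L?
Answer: -247136303720/9742999 ≈ -25366.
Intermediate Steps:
A(L, F) = -15*L
(-9448 - 15930) + (A(58, -120)/8539 - 14348/(-1141)) = (-9448 - 15930) + (-15*58/8539 - 14348/(-1141)) = -25378 + (-870*1/8539 - 14348*(-1/1141)) = -25378 + (-870/8539 + 14348/1141) = -25378 + 121524902/9742999 = -247136303720/9742999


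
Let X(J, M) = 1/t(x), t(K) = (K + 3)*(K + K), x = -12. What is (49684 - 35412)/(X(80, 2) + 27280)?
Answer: 3082752/5892481 ≈ 0.52317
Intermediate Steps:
t(K) = 2*K*(3 + K) (t(K) = (3 + K)*(2*K) = 2*K*(3 + K))
X(J, M) = 1/216 (X(J, M) = 1/(2*(-12)*(3 - 12)) = 1/(2*(-12)*(-9)) = 1/216)
(49684 - 35412)/(X(80, 2) + 27280) = (49684 - 35412)/(1/216 + 27280) = 14272/(5892481/216) = 14272*(216/5892481) = 3082752/5892481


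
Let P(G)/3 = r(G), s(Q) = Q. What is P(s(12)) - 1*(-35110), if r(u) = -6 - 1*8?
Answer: 35068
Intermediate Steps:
r(u) = -14 (r(u) = -6 - 8 = -14)
P(G) = -42 (P(G) = 3*(-14) = -42)
P(s(12)) - 1*(-35110) = -42 - 1*(-35110) = -42 + 35110 = 35068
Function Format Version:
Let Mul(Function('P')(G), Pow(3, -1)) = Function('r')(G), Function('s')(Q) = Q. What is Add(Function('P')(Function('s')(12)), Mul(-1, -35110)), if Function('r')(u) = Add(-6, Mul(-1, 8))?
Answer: 35068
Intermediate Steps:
Function('r')(u) = -14 (Function('r')(u) = Add(-6, -8) = -14)
Function('P')(G) = -42 (Function('P')(G) = Mul(3, -14) = -42)
Add(Function('P')(Function('s')(12)), Mul(-1, -35110)) = Add(-42, Mul(-1, -35110)) = Add(-42, 35110) = 35068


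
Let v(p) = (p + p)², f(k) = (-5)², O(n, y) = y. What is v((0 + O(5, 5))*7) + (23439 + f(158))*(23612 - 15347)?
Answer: 193934860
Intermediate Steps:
f(k) = 25
v(p) = 4*p² (v(p) = (2*p)² = 4*p²)
v((0 + O(5, 5))*7) + (23439 + f(158))*(23612 - 15347) = 4*((0 + 5)*7)² + (23439 + 25)*(23612 - 15347) = 4*(5*7)² + 23464*8265 = 4*35² + 193929960 = 4*1225 + 193929960 = 4900 + 193929960 = 193934860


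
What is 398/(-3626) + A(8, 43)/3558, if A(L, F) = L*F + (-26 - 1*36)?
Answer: -32796/1075109 ≈ -0.030505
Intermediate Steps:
A(L, F) = -62 + F*L (A(L, F) = F*L + (-26 - 36) = F*L - 62 = -62 + F*L)
398/(-3626) + A(8, 43)/3558 = 398/(-3626) + (-62 + 43*8)/3558 = 398*(-1/3626) + (-62 + 344)*(1/3558) = -199/1813 + 282*(1/3558) = -199/1813 + 47/593 = -32796/1075109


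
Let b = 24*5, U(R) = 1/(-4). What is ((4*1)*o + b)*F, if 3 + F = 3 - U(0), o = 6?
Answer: 36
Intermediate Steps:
U(R) = -¼
F = ¼ (F = -3 + (3 - 1*(-¼)) = -3 + (3 + ¼) = -3 + 13/4 = ¼ ≈ 0.25000)
b = 120
((4*1)*o + b)*F = ((4*1)*6 + 120)*(¼) = (4*6 + 120)*(¼) = (24 + 120)*(¼) = 144*(¼) = 36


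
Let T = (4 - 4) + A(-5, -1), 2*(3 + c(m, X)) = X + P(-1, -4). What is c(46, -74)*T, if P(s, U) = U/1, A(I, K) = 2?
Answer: -84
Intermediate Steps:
P(s, U) = U (P(s, U) = U*1 = U)
c(m, X) = -5 + X/2 (c(m, X) = -3 + (X - 4)/2 = -3 + (-4 + X)/2 = -3 + (-2 + X/2) = -5 + X/2)
T = 2 (T = (4 - 4) + 2 = 0 + 2 = 2)
c(46, -74)*T = (-5 + (1/2)*(-74))*2 = (-5 - 37)*2 = -42*2 = -84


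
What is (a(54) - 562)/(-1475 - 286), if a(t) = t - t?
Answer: 562/1761 ≈ 0.31914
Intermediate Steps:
a(t) = 0
(a(54) - 562)/(-1475 - 286) = (0 - 562)/(-1475 - 286) = -562/(-1761) = -562*(-1/1761) = 562/1761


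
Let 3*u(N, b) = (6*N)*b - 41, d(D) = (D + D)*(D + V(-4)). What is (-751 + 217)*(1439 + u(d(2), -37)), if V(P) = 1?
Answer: -286936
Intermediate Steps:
d(D) = 2*D*(1 + D) (d(D) = (D + D)*(D + 1) = (2*D)*(1 + D) = 2*D*(1 + D))
u(N, b) = -41/3 + 2*N*b (u(N, b) = ((6*N)*b - 41)/3 = (6*N*b - 41)/3 = (-41 + 6*N*b)/3 = -41/3 + 2*N*b)
(-751 + 217)*(1439 + u(d(2), -37)) = (-751 + 217)*(1439 + (-41/3 + 2*(2*2*(1 + 2))*(-37))) = -534*(1439 + (-41/3 + 2*(2*2*3)*(-37))) = -534*(1439 + (-41/3 + 2*12*(-37))) = -534*(1439 + (-41/3 - 888)) = -534*(1439 - 2705/3) = -534*1612/3 = -286936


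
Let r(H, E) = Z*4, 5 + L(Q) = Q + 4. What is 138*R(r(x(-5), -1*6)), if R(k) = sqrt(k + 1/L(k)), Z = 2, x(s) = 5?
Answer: 138*sqrt(399)/7 ≈ 393.79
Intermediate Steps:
L(Q) = -1 + Q (L(Q) = -5 + (Q + 4) = -5 + (4 + Q) = -1 + Q)
r(H, E) = 8 (r(H, E) = 2*4 = 8)
R(k) = sqrt(k + 1/(-1 + k))
138*R(r(x(-5), -1*6)) = 138*sqrt((1 + 8*(-1 + 8))/(-1 + 8)) = 138*sqrt((1 + 8*7)/7) = 138*sqrt((1 + 56)/7) = 138*sqrt((1/7)*57) = 138*sqrt(57/7) = 138*(sqrt(399)/7) = 138*sqrt(399)/7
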